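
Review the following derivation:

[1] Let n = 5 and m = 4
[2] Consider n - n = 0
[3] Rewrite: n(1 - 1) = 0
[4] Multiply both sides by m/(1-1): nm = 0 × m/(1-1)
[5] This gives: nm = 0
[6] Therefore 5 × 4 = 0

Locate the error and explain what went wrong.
Step 4: Multiply both sides by m/(1-1): nm = 0 × m/(1-1)

Step 4 multiplies both sides by m/(1-1). However, 1-1 = 0, so this is multiplication by m/0, which is undefined. We cannot multiply by an undefined expression.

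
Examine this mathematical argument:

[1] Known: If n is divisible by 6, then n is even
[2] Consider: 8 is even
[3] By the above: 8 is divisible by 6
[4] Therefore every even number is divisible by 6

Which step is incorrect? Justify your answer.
Step 3: By the above: 8 is divisible by 6

Step 3 commits the fallacy of affirming the consequent. The known fact 'divisible by 6 → even' does NOT imply 'even → divisible by 6'. That would be the converse, which is false. For example, 8 is even but 8 ÷ 6 = 1.33, which is not an integer.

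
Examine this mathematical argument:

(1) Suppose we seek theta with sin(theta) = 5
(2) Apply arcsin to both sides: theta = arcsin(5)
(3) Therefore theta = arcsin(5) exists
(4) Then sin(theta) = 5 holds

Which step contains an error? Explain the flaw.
Step 2: Apply arcsin to both sides: theta = arcsin(5)

Step 2 applies arcsin to 5. However, arcsin(x) is only defined for x in [-1, 1] because sin(theta) can only produce values in that range. Since |5| > 1, arcsin(5) is undefined. There is no angle whose sine equals 5.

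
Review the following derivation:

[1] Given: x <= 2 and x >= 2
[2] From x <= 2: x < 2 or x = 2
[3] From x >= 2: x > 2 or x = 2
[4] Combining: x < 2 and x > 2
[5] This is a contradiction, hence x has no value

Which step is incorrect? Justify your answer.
Step 4: Combining: x < 2 and x > 2

Step 4 incorrectly combines the conditions. From x <= 2 and x >= 2, the intersection is x = 2. The error treats the 'or' cases as 'and' requirements. The correct conclusion is that x = 2 is the unique solution, not that no solution exists.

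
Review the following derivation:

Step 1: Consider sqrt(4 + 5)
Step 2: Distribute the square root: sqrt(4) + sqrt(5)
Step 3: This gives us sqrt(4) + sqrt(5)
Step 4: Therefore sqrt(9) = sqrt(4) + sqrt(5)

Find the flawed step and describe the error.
Step 2: Distribute the square root: sqrt(4) + sqrt(5)

Step 2 incorrectly 'distributes' the square root over addition. The square root function does not distribute: sqrt(a + b) ≠ sqrt(a) + sqrt(b). In fact, sqrt(4 + 5) = sqrt(9) ≈ 3.0000, while sqrt(4) + sqrt(5) ≈ 4.2361.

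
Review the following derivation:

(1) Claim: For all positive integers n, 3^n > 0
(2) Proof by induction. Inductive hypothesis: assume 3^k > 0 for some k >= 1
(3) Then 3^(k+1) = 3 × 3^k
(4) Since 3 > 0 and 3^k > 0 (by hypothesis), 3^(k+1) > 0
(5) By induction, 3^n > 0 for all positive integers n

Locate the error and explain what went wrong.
Step 5: By induction, 3^n > 0 for all positive integers n

Step 5 concludes the proof by induction, but no base case was ever established. A valid induction proof requires: (1) a base case proving 3^1 > 0, and (2) an inductive step showing IF 3^k > 0 THEN 3^(k+1) > 0. Steps 2-4 correctly establish the inductive step, but without the base case the conclusion in step 5 does not follow.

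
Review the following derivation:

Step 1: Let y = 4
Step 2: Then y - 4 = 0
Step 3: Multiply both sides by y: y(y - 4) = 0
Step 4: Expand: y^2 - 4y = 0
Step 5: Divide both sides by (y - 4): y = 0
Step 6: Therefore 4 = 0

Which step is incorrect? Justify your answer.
Step 5: Divide both sides by (y - 4): y = 0

Step 5 divides both sides by (y - 4). However, since y = 4, we have (y - 4) = 0. Division by zero is undefined, making this step invalid.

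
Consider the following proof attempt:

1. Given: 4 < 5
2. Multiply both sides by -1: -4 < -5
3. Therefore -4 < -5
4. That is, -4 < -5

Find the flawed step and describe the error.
Step 2: Multiply both sides by -1: -4 < -5

Step 2 multiplies both sides by -1 but fails to reverse the inequality sign. When multiplying (or dividing) an inequality by a negative number, the direction must be reversed. Since 4 < 5, we should get -4 > -5, i.e., -4 > -5.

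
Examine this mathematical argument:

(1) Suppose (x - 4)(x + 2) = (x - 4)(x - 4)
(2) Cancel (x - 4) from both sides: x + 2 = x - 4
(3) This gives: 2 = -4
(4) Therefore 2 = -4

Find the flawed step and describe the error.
Step 2: Cancel (x - 4) from both sides: x + 2 = x - 4

Step 2 cancels (x - 4) from both sides. This is only valid if (x - 4) ≠ 0, i.e., x ≠ 4. When x = 4, both sides equal zero regardless of the other factors. The correct approach requires considering x = 4 as a separate case.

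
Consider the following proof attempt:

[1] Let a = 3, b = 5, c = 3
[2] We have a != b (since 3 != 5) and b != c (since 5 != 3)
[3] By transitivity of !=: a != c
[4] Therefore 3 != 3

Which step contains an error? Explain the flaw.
Step 3: By transitivity of !=: a != c

Step 3 incorrectly applies transitivity to the '!=' relation. Transitivity states: if a R b and b R c, then a R c. However, '!=' is not transitive. Counterexample: 3 != 5 and 5 != 3, but 3 = 3 (both equal 3). Transitivity holds for relations like <, <=, =, but not for !=.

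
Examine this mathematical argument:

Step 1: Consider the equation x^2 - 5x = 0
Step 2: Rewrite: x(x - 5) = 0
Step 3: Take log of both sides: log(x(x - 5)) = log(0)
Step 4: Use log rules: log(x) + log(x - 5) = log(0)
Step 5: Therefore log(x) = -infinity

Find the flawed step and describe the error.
Step 3: Take log of both sides: log(x(x - 5)) = log(0)

Step 3 takes the logarithm of both sides, resulting in log(0) on the right side. The logarithm is only defined for positive numbers; log(0) is undefined (approaches negative infinity). This operation is invalid.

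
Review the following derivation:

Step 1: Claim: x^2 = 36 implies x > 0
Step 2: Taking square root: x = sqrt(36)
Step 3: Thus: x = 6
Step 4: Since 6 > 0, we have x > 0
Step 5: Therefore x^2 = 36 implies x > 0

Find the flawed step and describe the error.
Step 2: Taking square root: x = sqrt(36)

Step 2 takes the square root and assumes the positive root only. The equation x^2 = 36 actually has two solutions: x = 6 and x = -6. The proof silently assumes x > 0 without justification, then uses this assumption to conclude x > 0, which is circular. The counterexample x = -6 shows the claim is false.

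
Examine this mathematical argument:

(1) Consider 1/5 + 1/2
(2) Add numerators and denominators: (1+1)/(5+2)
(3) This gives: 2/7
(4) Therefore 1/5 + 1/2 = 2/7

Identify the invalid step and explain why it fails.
Step 2: Add numerators and denominators: (1+1)/(5+2)

Step 2 incorrectly adds fractions by separately adding numerators and denominators. This is wrong. The correct method requires a common denominator: 1/5 + 1/2 = (1×2 + 1×5)/(5×2) = 7/10 = 7/10. The method used gives 2/7, which is different.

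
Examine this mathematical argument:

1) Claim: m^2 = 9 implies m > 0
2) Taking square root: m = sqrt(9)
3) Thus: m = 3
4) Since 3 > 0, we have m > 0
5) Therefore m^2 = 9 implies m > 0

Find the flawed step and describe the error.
Step 2: Taking square root: m = sqrt(9)

Step 2 takes the square root and assumes the positive root only. The equation m^2 = 9 actually has two solutions: m = 3 and m = -3. The proof silently assumes m > 0 without justification, then uses this assumption to conclude m > 0, which is circular. The counterexample m = -3 shows the claim is false.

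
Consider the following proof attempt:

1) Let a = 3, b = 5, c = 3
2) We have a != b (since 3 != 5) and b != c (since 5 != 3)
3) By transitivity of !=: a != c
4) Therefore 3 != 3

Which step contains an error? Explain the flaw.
Step 3: By transitivity of !=: a != c

Step 3 incorrectly applies transitivity to the '!=' relation. Transitivity states: if a R b and b R c, then a R c. However, '!=' is not transitive. Counterexample: 3 != 5 and 5 != 3, but 3 = 3 (both equal 3). Transitivity holds for relations like <, <=, =, but not for !=.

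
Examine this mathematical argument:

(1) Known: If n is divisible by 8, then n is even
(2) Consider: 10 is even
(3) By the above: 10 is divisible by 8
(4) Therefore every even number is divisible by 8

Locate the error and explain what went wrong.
Step 3: By the above: 10 is divisible by 8

Step 3 commits the fallacy of affirming the consequent. The known fact 'divisible by 8 → even' does NOT imply 'even → divisible by 8'. That would be the converse, which is false. For example, 10 is even but 10 ÷ 8 = 1.25, which is not an integer.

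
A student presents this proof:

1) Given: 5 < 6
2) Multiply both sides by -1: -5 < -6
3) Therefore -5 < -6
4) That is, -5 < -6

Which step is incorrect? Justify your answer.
Step 2: Multiply both sides by -1: -5 < -6

Step 2 multiplies both sides by -1 but fails to reverse the inequality sign. When multiplying (or dividing) an inequality by a negative number, the direction must be reversed. Since 5 < 6, we should get -5 > -6, i.e., -5 > -6.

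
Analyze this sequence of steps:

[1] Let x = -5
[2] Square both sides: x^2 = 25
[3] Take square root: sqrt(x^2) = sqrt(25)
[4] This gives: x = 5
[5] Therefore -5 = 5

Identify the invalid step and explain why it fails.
Step 4: This gives: x = 5

Step 4 incorrectly states that sqrt(x^2) = x. The correct identity is sqrt(x^2) = |x|. Since x = -5 < 0, we have sqrt(x^2) = |-5| = 5, not x = -5.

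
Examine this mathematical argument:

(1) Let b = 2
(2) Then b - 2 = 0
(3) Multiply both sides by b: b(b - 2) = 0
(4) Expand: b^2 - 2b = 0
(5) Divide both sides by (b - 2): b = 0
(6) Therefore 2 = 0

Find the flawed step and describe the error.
Step 5: Divide both sides by (b - 2): b = 0

Step 5 divides both sides by (b - 2). However, since b = 2, we have (b - 2) = 0. Division by zero is undefined, making this step invalid.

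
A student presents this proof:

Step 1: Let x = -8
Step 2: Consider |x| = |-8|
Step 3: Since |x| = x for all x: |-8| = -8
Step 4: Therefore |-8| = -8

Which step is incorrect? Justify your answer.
Step 3: Since |x| = x for all x: |-8| = -8

Step 3 incorrectly states that |x| = x for all x. The correct definition is |x| = x when x >= 0, and |x| = -x when x < 0. Since -8 < 0, we have |-8| = -(-8) = 8, not -8.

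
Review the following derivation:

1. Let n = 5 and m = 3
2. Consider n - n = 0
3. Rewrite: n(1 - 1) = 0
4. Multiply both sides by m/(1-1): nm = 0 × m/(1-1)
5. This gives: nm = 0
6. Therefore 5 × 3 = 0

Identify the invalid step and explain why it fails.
Step 4: Multiply both sides by m/(1-1): nm = 0 × m/(1-1)

Step 4 multiplies both sides by m/(1-1). However, 1-1 = 0, so this is multiplication by m/0, which is undefined. We cannot multiply by an undefined expression.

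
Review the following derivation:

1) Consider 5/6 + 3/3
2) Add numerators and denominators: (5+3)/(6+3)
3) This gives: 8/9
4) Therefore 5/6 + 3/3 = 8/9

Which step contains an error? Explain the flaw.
Step 2: Add numerators and denominators: (5+3)/(6+3)

Step 2 incorrectly adds fractions by separately adding numerators and denominators. This is wrong. The correct method requires a common denominator: 5/6 + 3/3 = (5×3 + 3×6)/(6×3) = 33/18 = 11/6. The method used gives 8/9, which is different.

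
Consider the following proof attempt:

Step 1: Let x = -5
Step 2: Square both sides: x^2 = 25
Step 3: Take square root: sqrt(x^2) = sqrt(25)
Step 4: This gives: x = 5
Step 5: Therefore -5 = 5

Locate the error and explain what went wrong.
Step 4: This gives: x = 5

Step 4 incorrectly states that sqrt(x^2) = x. The correct identity is sqrt(x^2) = |x|. Since x = -5 < 0, we have sqrt(x^2) = |-5| = 5, not x = -5.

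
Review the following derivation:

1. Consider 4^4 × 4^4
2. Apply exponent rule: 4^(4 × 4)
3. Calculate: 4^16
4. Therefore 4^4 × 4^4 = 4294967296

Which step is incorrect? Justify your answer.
Step 2: Apply exponent rule: 4^(4 × 4)

Step 2 incorrectly states that a^b × a^c = a^(b×c). The correct rule is a^b × a^c = a^(b+c). The actual value is 4^4 × 4^4 = 4^8 = 65536, not 4^16 = 4294967296.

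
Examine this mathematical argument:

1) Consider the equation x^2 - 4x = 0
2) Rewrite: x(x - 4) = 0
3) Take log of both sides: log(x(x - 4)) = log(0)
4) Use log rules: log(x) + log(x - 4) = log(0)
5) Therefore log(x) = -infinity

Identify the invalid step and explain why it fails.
Step 3: Take log of both sides: log(x(x - 4)) = log(0)

Step 3 takes the logarithm of both sides, resulting in log(0) on the right side. The logarithm is only defined for positive numbers; log(0) is undefined (approaches negative infinity). This operation is invalid.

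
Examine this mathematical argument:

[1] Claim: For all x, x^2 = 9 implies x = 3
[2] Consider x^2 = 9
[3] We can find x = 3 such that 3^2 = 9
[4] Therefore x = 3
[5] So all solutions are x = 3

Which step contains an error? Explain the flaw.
Step 4: Therefore x = 3

Step 4 incorrectly concludes that x = 3 is the only solution. The proof shows that x = 3 is A solution (existence), but does not show it is the ONLY solution (uniqueness). In fact, x = -3 is also a solution since (-3)^2 = 9. Finding one solution doesn't prove there are no others.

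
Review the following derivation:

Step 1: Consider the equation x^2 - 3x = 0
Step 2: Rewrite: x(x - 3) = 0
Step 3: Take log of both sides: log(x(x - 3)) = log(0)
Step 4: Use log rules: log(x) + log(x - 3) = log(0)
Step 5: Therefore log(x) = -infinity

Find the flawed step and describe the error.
Step 3: Take log of both sides: log(x(x - 3)) = log(0)

Step 3 takes the logarithm of both sides, resulting in log(0) on the right side. The logarithm is only defined for positive numbers; log(0) is undefined (approaches negative infinity). This operation is invalid.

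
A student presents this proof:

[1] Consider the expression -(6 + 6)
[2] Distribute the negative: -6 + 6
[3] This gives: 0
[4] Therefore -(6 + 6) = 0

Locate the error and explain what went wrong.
Step 2: Distribute the negative: -6 + 6

Step 2 incorrectly distributes the negative sign. The correct distribution is -(6 + 6) = -6 - 6 = -12. The negative must be applied to both terms, not just the first. The error treats -(6 + 6) as -6 + 6, which equals 0 instead of -12.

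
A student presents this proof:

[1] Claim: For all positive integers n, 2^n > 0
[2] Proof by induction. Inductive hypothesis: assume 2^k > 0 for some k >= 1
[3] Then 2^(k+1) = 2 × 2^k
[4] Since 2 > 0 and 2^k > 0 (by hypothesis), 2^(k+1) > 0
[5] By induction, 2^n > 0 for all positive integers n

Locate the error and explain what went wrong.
Step 5: By induction, 2^n > 0 for all positive integers n

Step 5 concludes the proof by induction, but no base case was ever established. A valid induction proof requires: (1) a base case proving 2^1 > 0, and (2) an inductive step showing IF 2^k > 0 THEN 2^(k+1) > 0. Steps 2-4 correctly establish the inductive step, but without the base case the conclusion in step 5 does not follow.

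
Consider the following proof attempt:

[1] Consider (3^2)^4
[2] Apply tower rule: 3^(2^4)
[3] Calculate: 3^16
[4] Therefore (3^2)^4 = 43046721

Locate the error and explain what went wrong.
Step 2: Apply tower rule: 3^(2^4)

Step 2 incorrectly states that (a^b)^c = a^(b^c). The correct rule is (a^b)^c = a^(b×c). The actual value is (3^2)^4 = 3^8 = 6561, not 3^16 = 43046721.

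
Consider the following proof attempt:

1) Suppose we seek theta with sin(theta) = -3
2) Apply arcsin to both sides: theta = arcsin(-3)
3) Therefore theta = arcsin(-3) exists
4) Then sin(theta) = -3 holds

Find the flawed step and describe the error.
Step 2: Apply arcsin to both sides: theta = arcsin(-3)

Step 2 applies arcsin to -3. However, arcsin(x) is only defined for x in [-1, 1] because sin(theta) can only produce values in that range. Since |-3| > 1, arcsin(-3) is undefined. There is no angle whose sine equals -3.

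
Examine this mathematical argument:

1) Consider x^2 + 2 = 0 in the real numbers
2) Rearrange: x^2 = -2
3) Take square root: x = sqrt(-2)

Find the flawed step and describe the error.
Step 3: Take square root: x = sqrt(-2)

Step 3 takes the square root of -2, which is negative. In the real number system, the square root of a negative number is undefined. The equation x^2 + 2 = 0 has no real solutions. Square roots of negative numbers only exist in the complex numbers.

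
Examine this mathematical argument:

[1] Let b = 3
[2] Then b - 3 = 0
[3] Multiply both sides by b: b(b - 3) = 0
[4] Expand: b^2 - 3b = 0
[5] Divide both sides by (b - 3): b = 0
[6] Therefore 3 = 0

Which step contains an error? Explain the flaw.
Step 5: Divide both sides by (b - 3): b = 0

Step 5 divides both sides by (b - 3). However, since b = 3, we have (b - 3) = 0. Division by zero is undefined, making this step invalid.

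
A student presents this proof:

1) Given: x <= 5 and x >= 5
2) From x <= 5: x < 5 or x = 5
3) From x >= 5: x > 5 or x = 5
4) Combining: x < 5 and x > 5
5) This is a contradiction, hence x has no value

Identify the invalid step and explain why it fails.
Step 4: Combining: x < 5 and x > 5

Step 4 incorrectly combines the conditions. From x <= 5 and x >= 5, the intersection is x = 5. The error treats the 'or' cases as 'and' requirements. The correct conclusion is that x = 5 is the unique solution, not that no solution exists.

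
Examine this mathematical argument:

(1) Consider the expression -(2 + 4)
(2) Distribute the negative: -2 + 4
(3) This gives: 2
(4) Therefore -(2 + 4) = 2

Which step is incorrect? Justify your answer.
Step 2: Distribute the negative: -2 + 4

Step 2 incorrectly distributes the negative sign. The correct distribution is -(2 + 4) = -2 - 4 = -6. The negative must be applied to both terms, not just the first. The error treats -(2 + 4) as -2 + 4, which equals 2 instead of -6.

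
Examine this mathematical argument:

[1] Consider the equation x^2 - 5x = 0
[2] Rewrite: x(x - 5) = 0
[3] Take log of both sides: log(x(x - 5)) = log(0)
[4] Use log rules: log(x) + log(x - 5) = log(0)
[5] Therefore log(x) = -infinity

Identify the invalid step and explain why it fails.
Step 3: Take log of both sides: log(x(x - 5)) = log(0)

Step 3 takes the logarithm of both sides, resulting in log(0) on the right side. The logarithm is only defined for positive numbers; log(0) is undefined (approaches negative infinity). This operation is invalid.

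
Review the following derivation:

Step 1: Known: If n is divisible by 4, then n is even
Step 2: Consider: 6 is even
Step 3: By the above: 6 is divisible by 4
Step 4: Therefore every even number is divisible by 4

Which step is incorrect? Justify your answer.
Step 3: By the above: 6 is divisible by 4

Step 3 commits the fallacy of affirming the consequent. The known fact 'divisible by 4 → even' does NOT imply 'even → divisible by 4'. That would be the converse, which is false. For example, 6 is even but 6 ÷ 4 = 1.50, which is not an integer.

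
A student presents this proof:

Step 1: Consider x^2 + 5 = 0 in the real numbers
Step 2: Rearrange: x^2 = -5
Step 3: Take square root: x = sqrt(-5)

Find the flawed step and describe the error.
Step 3: Take square root: x = sqrt(-5)

Step 3 takes the square root of -5, which is negative. In the real number system, the square root of a negative number is undefined. The equation x^2 + 5 = 0 has no real solutions. Square roots of negative numbers only exist in the complex numbers.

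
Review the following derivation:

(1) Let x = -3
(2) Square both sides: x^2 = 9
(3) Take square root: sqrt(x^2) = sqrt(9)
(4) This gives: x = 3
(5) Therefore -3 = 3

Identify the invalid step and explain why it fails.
Step 4: This gives: x = 3

Step 4 incorrectly states that sqrt(x^2) = x. The correct identity is sqrt(x^2) = |x|. Since x = -3 < 0, we have sqrt(x^2) = |-3| = 3, not x = -3.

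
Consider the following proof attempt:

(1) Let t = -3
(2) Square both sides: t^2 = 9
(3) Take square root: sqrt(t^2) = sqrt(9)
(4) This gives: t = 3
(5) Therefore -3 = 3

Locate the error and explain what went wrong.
Step 4: This gives: t = 3

Step 4 incorrectly states that sqrt(t^2) = t. The correct identity is sqrt(t^2) = |t|. Since t = -3 < 0, we have sqrt(t^2) = |-3| = 3, not t = -3.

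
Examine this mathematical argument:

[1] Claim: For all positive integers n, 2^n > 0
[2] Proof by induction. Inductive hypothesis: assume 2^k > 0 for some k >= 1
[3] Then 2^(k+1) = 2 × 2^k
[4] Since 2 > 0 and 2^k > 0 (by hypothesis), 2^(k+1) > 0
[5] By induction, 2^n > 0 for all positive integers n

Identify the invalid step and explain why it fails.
Step 5: By induction, 2^n > 0 for all positive integers n

Step 5 concludes the proof by induction, but no base case was ever established. A valid induction proof requires: (1) a base case proving 2^1 > 0, and (2) an inductive step showing IF 2^k > 0 THEN 2^(k+1) > 0. Steps 2-4 correctly establish the inductive step, but without the base case the conclusion in step 5 does not follow.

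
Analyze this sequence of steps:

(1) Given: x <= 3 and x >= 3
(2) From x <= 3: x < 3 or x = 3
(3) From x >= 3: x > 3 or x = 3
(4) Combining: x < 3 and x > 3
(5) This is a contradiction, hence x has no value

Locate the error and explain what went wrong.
Step 4: Combining: x < 3 and x > 3

Step 4 incorrectly combines the conditions. From x <= 3 and x >= 3, the intersection is x = 3. The error treats the 'or' cases as 'and' requirements. The correct conclusion is that x = 3 is the unique solution, not that no solution exists.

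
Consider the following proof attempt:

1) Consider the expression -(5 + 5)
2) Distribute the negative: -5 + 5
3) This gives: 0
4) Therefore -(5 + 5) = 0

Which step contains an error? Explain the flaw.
Step 2: Distribute the negative: -5 + 5

Step 2 incorrectly distributes the negative sign. The correct distribution is -(5 + 5) = -5 - 5 = -10. The negative must be applied to both terms, not just the first. The error treats -(5 + 5) as -5 + 5, which equals 0 instead of -10.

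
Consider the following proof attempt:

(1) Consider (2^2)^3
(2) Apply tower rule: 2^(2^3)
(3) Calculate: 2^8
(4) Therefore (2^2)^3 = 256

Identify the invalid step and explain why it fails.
Step 2: Apply tower rule: 2^(2^3)

Step 2 incorrectly states that (a^b)^c = a^(b^c). The correct rule is (a^b)^c = a^(b×c). The actual value is (2^2)^3 = 2^6 = 64, not 2^8 = 256.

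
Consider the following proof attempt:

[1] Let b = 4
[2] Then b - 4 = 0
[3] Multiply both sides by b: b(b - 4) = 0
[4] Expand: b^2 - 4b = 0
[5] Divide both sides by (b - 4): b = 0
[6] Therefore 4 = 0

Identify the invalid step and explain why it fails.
Step 5: Divide both sides by (b - 4): b = 0

Step 5 divides both sides by (b - 4). However, since b = 4, we have (b - 4) = 0. Division by zero is undefined, making this step invalid.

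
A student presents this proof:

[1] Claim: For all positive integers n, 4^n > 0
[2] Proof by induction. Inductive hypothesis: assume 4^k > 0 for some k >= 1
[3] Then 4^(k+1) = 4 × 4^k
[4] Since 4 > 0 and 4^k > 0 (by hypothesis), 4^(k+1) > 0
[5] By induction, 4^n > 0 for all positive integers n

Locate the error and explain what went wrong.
Step 5: By induction, 4^n > 0 for all positive integers n

Step 5 concludes the proof by induction, but no base case was ever established. A valid induction proof requires: (1) a base case proving 4^1 > 0, and (2) an inductive step showing IF 4^k > 0 THEN 4^(k+1) > 0. Steps 2-4 correctly establish the inductive step, but without the base case the conclusion in step 5 does not follow.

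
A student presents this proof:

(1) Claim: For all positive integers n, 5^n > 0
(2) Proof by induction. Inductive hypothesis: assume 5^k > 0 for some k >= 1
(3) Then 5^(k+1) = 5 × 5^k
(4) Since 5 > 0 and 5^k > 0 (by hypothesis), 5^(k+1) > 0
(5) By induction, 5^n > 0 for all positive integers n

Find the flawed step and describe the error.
Step 5: By induction, 5^n > 0 for all positive integers n

Step 5 concludes the proof by induction, but no base case was ever established. A valid induction proof requires: (1) a base case proving 5^1 > 0, and (2) an inductive step showing IF 5^k > 0 THEN 5^(k+1) > 0. Steps 2-4 correctly establish the inductive step, but without the base case the conclusion in step 5 does not follow.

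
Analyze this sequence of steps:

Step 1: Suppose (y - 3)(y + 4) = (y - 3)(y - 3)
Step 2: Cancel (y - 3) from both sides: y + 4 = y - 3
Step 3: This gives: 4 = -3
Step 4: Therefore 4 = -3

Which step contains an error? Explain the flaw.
Step 2: Cancel (y - 3) from both sides: y + 4 = y - 3

Step 2 cancels (y - 3) from both sides. This is only valid if (y - 3) ≠ 0, i.e., y ≠ 3. When y = 3, both sides equal zero regardless of the other factors. The correct approach requires considering y = 3 as a separate case.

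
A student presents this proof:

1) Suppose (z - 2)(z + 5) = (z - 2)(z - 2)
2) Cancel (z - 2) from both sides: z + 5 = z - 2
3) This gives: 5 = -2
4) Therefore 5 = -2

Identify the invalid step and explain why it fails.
Step 2: Cancel (z - 2) from both sides: z + 5 = z - 2

Step 2 cancels (z - 2) from both sides. This is only valid if (z - 2) ≠ 0, i.e., z ≠ 2. When z = 2, both sides equal zero regardless of the other factors. The correct approach requires considering z = 2 as a separate case.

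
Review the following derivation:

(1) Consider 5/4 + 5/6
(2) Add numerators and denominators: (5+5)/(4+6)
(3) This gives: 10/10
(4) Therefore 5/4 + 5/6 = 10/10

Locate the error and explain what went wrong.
Step 2: Add numerators and denominators: (5+5)/(4+6)

Step 2 incorrectly adds fractions by separately adding numerators and denominators. This is wrong. The correct method requires a common denominator: 5/4 + 5/6 = (5×6 + 5×4)/(4×6) = 50/24 = 25/12. The method used gives 10/10, which is different.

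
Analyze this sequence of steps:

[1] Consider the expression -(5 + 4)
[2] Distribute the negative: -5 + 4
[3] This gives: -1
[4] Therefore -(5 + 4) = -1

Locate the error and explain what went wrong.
Step 2: Distribute the negative: -5 + 4

Step 2 incorrectly distributes the negative sign. The correct distribution is -(5 + 4) = -5 - 4 = -9. The negative must be applied to both terms, not just the first. The error treats -(5 + 4) as -5 + 4, which equals -1 instead of -9.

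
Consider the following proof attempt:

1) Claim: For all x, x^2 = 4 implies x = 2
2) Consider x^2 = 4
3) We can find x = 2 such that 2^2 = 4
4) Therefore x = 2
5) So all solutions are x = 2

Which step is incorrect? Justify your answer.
Step 4: Therefore x = 2

Step 4 incorrectly concludes that x = 2 is the only solution. The proof shows that x = 2 is A solution (existence), but does not show it is the ONLY solution (uniqueness). In fact, x = -2 is also a solution since (-2)^2 = 4. Finding one solution doesn't prove there are no others.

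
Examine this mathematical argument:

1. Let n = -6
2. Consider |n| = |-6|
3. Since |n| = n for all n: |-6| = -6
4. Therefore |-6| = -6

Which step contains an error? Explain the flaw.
Step 3: Since |n| = n for all n: |-6| = -6

Step 3 incorrectly states that |n| = n for all n. The correct definition is |n| = n when n >= 0, and |n| = -n when n < 0. Since -6 < 0, we have |-6| = -(-6) = 6, not -6.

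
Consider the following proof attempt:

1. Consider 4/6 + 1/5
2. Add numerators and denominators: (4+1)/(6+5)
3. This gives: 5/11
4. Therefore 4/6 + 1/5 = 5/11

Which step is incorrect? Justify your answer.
Step 2: Add numerators and denominators: (4+1)/(6+5)

Step 2 incorrectly adds fractions by separately adding numerators and denominators. This is wrong. The correct method requires a common denominator: 4/6 + 1/5 = (4×5 + 1×6)/(6×5) = 26/30 = 13/15. The method used gives 5/11, which is different.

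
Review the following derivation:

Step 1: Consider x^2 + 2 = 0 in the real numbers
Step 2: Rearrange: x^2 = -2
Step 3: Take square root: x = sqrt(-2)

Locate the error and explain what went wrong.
Step 3: Take square root: x = sqrt(-2)

Step 3 takes the square root of -2, which is negative. In the real number system, the square root of a negative number is undefined. The equation x^2 + 2 = 0 has no real solutions. Square roots of negative numbers only exist in the complex numbers.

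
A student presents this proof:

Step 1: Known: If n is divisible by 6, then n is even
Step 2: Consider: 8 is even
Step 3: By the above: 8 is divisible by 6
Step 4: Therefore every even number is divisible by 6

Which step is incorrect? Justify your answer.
Step 3: By the above: 8 is divisible by 6

Step 3 commits the fallacy of affirming the consequent. The known fact 'divisible by 6 → even' does NOT imply 'even → divisible by 6'. That would be the converse, which is false. For example, 8 is even but 8 ÷ 6 = 1.33, which is not an integer.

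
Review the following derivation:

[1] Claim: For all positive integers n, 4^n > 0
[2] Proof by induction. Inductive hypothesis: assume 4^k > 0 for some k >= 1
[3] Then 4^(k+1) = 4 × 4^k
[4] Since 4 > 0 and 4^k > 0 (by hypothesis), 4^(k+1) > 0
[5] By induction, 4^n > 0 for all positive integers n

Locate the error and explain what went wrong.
Step 5: By induction, 4^n > 0 for all positive integers n

Step 5 concludes the proof by induction, but no base case was ever established. A valid induction proof requires: (1) a base case proving 4^1 > 0, and (2) an inductive step showing IF 4^k > 0 THEN 4^(k+1) > 0. Steps 2-4 correctly establish the inductive step, but without the base case the conclusion in step 5 does not follow.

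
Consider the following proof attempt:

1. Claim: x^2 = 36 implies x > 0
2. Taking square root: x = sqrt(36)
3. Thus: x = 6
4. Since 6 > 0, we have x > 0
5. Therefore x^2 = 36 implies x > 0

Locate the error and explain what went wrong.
Step 2: Taking square root: x = sqrt(36)

Step 2 takes the square root and assumes the positive root only. The equation x^2 = 36 actually has two solutions: x = 6 and x = -6. The proof silently assumes x > 0 without justification, then uses this assumption to conclude x > 0, which is circular. The counterexample x = -6 shows the claim is false.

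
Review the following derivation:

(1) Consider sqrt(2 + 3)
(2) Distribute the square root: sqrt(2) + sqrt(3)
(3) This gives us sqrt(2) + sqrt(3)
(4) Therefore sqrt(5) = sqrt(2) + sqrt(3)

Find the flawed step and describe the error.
Step 2: Distribute the square root: sqrt(2) + sqrt(3)

Step 2 incorrectly 'distributes' the square root over addition. The square root function does not distribute: sqrt(a + b) ≠ sqrt(a) + sqrt(b). In fact, sqrt(2 + 3) = sqrt(5) ≈ 2.2361, while sqrt(2) + sqrt(3) ≈ 3.1463.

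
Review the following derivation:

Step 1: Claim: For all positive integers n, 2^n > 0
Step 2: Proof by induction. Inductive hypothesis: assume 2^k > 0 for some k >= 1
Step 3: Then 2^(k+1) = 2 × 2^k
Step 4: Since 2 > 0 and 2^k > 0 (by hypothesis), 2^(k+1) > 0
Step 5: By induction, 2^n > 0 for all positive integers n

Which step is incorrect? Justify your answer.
Step 5: By induction, 2^n > 0 for all positive integers n

Step 5 concludes the proof by induction, but no base case was ever established. A valid induction proof requires: (1) a base case proving 2^1 > 0, and (2) an inductive step showing IF 2^k > 0 THEN 2^(k+1) > 0. Steps 2-4 correctly establish the inductive step, but without the base case the conclusion in step 5 does not follow.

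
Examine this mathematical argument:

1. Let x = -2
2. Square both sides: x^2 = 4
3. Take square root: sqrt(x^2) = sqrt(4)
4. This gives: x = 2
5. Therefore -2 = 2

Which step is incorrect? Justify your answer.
Step 4: This gives: x = 2

Step 4 incorrectly states that sqrt(x^2) = x. The correct identity is sqrt(x^2) = |x|. Since x = -2 < 0, we have sqrt(x^2) = |-2| = 2, not x = -2.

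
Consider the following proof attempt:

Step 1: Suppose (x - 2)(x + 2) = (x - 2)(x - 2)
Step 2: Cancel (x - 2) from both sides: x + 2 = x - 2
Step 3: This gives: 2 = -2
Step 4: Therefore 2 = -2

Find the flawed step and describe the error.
Step 2: Cancel (x - 2) from both sides: x + 2 = x - 2

Step 2 cancels (x - 2) from both sides. This is only valid if (x - 2) ≠ 0, i.e., x ≠ 2. When x = 2, both sides equal zero regardless of the other factors. The correct approach requires considering x = 2 as a separate case.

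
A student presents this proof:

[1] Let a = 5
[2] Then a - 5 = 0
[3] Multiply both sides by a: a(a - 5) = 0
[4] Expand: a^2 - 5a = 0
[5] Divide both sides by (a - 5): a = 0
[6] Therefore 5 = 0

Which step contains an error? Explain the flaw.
Step 5: Divide both sides by (a - 5): a = 0

Step 5 divides both sides by (a - 5). However, since a = 5, we have (a - 5) = 0. Division by zero is undefined, making this step invalid.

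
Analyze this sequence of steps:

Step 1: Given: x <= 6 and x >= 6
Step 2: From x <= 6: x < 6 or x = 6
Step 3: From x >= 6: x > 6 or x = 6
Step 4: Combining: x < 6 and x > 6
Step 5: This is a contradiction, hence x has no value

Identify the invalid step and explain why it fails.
Step 4: Combining: x < 6 and x > 6

Step 4 incorrectly combines the conditions. From x <= 6 and x >= 6, the intersection is x = 6. The error treats the 'or' cases as 'and' requirements. The correct conclusion is that x = 6 is the unique solution, not that no solution exists.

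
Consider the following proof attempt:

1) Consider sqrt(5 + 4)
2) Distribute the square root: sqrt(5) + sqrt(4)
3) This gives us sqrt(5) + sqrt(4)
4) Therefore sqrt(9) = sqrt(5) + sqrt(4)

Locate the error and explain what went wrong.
Step 2: Distribute the square root: sqrt(5) + sqrt(4)

Step 2 incorrectly 'distributes' the square root over addition. The square root function does not distribute: sqrt(a + b) ≠ sqrt(a) + sqrt(b). In fact, sqrt(5 + 4) = sqrt(9) ≈ 3.0000, while sqrt(5) + sqrt(4) ≈ 4.2361.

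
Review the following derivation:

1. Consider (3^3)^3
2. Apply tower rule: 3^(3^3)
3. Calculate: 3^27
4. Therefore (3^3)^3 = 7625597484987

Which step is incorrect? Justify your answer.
Step 2: Apply tower rule: 3^(3^3)

Step 2 incorrectly states that (a^b)^c = a^(b^c). The correct rule is (a^b)^c = a^(b×c). The actual value is (3^3)^3 = 3^9 = 19683, not 3^27 = 7625597484987.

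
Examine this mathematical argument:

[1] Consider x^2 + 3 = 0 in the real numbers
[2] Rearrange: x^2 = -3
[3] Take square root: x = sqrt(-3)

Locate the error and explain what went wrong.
Step 3: Take square root: x = sqrt(-3)

Step 3 takes the square root of -3, which is negative. In the real number system, the square root of a negative number is undefined. The equation x^2 + 3 = 0 has no real solutions. Square roots of negative numbers only exist in the complex numbers.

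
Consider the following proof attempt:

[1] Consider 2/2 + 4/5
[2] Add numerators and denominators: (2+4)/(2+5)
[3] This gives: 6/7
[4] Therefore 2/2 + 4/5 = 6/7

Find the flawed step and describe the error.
Step 2: Add numerators and denominators: (2+4)/(2+5)

Step 2 incorrectly adds fractions by separately adding numerators and denominators. This is wrong. The correct method requires a common denominator: 2/2 + 4/5 = (2×5 + 4×2)/(2×5) = 18/10 = 9/5. The method used gives 6/7, which is different.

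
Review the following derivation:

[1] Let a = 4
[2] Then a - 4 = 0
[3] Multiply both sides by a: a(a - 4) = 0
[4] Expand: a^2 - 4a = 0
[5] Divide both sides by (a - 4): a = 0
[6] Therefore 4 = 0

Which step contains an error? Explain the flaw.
Step 5: Divide both sides by (a - 4): a = 0

Step 5 divides both sides by (a - 4). However, since a = 4, we have (a - 4) = 0. Division by zero is undefined, making this step invalid.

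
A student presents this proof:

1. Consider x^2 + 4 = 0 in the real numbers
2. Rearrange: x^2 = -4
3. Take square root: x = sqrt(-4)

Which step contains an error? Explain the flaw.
Step 3: Take square root: x = sqrt(-4)

Step 3 takes the square root of -4, which is negative. In the real number system, the square root of a negative number is undefined. The equation x^2 + 4 = 0 has no real solutions. Square roots of negative numbers only exist in the complex numbers.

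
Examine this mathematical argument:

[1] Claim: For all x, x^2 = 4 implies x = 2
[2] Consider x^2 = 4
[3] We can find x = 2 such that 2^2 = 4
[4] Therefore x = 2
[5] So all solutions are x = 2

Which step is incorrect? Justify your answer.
Step 4: Therefore x = 2

Step 4 incorrectly concludes that x = 2 is the only solution. The proof shows that x = 2 is A solution (existence), but does not show it is the ONLY solution (uniqueness). In fact, x = -2 is also a solution since (-2)^2 = 4. Finding one solution doesn't prove there are no others.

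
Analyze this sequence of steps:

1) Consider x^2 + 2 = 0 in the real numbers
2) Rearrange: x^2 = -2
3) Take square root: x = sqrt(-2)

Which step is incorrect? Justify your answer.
Step 3: Take square root: x = sqrt(-2)

Step 3 takes the square root of -2, which is negative. In the real number system, the square root of a negative number is undefined. The equation x^2 + 2 = 0 has no real solutions. Square roots of negative numbers only exist in the complex numbers.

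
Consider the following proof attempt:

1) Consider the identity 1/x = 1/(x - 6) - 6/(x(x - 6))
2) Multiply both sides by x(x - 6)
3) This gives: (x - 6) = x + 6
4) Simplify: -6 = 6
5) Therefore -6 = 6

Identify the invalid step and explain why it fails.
Step 3: This gives: (x - 6) = x + 6

Step 3 makes a sign error when clearing denominators. Multiplying -6/(x(x - 6)) by x(x - 6) gives -6, not +6. The correct result is (x - 6) = x - 6, which is trivially true, not (x - 6) = x + 6. (Step 1 is a valid identity: 1/(x - 6) - 6/(x(x - 6)) = (x - 6)/(x(x - 6)) = 1/x.)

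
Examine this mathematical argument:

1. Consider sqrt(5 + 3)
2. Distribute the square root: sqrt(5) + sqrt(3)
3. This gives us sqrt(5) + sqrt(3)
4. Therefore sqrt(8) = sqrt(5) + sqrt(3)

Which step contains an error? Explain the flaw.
Step 2: Distribute the square root: sqrt(5) + sqrt(3)

Step 2 incorrectly 'distributes' the square root over addition. The square root function does not distribute: sqrt(a + b) ≠ sqrt(a) + sqrt(b). In fact, sqrt(5 + 3) = sqrt(8) ≈ 2.8284, while sqrt(5) + sqrt(3) ≈ 3.9681.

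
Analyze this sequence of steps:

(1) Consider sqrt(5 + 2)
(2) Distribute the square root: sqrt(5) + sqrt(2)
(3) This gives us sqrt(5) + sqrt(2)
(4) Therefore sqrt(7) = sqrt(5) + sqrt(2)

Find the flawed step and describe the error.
Step 2: Distribute the square root: sqrt(5) + sqrt(2)

Step 2 incorrectly 'distributes' the square root over addition. The square root function does not distribute: sqrt(a + b) ≠ sqrt(a) + sqrt(b). In fact, sqrt(5 + 2) = sqrt(7) ≈ 2.6458, while sqrt(5) + sqrt(2) ≈ 3.6503.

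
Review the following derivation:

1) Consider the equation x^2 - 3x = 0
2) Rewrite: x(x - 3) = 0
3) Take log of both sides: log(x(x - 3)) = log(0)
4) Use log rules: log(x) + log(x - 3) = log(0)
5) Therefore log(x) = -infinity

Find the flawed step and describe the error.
Step 3: Take log of both sides: log(x(x - 3)) = log(0)

Step 3 takes the logarithm of both sides, resulting in log(0) on the right side. The logarithm is only defined for positive numbers; log(0) is undefined (approaches negative infinity). This operation is invalid.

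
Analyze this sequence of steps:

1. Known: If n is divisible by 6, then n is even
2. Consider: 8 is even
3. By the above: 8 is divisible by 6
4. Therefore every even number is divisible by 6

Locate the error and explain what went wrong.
Step 3: By the above: 8 is divisible by 6

Step 3 commits the fallacy of affirming the consequent. The known fact 'divisible by 6 → even' does NOT imply 'even → divisible by 6'. That would be the converse, which is false. For example, 8 is even but 8 ÷ 6 = 1.33, which is not an integer.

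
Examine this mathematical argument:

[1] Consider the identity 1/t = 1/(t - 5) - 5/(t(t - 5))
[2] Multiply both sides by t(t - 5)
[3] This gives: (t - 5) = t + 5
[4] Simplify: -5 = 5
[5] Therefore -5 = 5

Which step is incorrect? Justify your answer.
Step 3: This gives: (t - 5) = t + 5

Step 3 makes a sign error when clearing denominators. Multiplying -5/(t(t - 5)) by t(t - 5) gives -5, not +5. The correct result is (t - 5) = t - 5, which is trivially true, not (t - 5) = t + 5. (Step 1 is a valid identity: 1/(t - 5) - 5/(t(t - 5)) = (t - 5)/(t(t - 5)) = 1/t.)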